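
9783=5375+4408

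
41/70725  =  1/1725 = 0.00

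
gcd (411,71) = 1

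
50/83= 50/83 = 0.60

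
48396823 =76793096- 28396273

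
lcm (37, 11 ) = 407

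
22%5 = 2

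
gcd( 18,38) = 2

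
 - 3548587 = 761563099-765111686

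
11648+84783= 96431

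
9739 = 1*9739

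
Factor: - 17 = - 17^1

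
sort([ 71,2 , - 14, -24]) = [ - 24,- 14, 2,71 ]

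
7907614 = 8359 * 946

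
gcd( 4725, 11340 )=945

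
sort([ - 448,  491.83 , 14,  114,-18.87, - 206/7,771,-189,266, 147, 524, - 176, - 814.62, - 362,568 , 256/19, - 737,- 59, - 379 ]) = [ - 814.62 ,-737, - 448, - 379, - 362, - 189, - 176, - 59, - 206/7,  -  18.87,256/19,14, 114,  147, 266,491.83,  524,568,771] 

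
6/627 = 2/209 = 0.01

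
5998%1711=865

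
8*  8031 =64248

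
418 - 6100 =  -5682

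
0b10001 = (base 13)14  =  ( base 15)12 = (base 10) 17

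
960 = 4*240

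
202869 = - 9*( - 22541 ) 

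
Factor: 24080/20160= 43/36 = 2^ (-2)*3^( - 2)*43^1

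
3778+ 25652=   29430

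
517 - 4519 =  - 4002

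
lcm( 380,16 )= 1520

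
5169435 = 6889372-1719937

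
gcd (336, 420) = 84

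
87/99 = 29/33 = 0.88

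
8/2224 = 1/278=0.00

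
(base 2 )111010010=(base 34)do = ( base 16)1d2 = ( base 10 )466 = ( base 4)13102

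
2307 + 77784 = 80091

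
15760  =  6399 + 9361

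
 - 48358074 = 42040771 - 90398845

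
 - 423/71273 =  - 1  +  70850/71273 = -0.01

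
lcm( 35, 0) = 0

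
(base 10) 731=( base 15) 33b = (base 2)1011011011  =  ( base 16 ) 2DB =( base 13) 443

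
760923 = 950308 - 189385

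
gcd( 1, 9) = 1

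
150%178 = 150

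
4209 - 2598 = 1611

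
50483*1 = 50483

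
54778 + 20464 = 75242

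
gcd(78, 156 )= 78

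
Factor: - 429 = -3^1*11^1*13^1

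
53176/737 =53176/737 = 72.15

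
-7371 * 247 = - 1820637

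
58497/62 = 1887/2 = 943.50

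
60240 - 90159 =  - 29919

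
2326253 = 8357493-6031240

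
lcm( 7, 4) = 28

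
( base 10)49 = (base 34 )1F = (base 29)1K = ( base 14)37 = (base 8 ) 61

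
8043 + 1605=9648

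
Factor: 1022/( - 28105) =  - 2^1*5^(- 1)*11^( - 1) = - 2/55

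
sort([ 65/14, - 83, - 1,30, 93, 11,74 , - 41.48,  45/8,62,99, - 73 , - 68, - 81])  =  [ - 83 , - 81, - 73,-68, - 41.48, - 1,65/14,  45/8,11,30, 62,74 , 93,99] 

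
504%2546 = 504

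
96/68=1 + 7/17  =  1.41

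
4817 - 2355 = 2462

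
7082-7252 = - 170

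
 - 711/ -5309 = 711/5309 = 0.13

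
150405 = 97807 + 52598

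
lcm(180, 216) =1080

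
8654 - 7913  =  741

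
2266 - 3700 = - 1434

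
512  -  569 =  -57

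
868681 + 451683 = 1320364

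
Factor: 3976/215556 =2^1*3^( - 1) *7^1 * 11^( - 1 )* 23^( - 1) = 14/759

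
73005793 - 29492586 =43513207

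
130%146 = 130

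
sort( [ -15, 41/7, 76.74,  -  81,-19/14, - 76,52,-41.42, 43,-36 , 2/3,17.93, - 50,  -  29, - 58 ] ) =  [-81, - 76, - 58, - 50, -41.42 , - 36, - 29 ,  -  15  ,-19/14, 2/3,  41/7, 17.93,43,52, 76.74]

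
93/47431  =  93/47431=0.00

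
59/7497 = 59/7497= 0.01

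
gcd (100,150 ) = 50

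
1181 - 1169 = 12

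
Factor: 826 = 2^1*7^1*59^1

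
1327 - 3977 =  - 2650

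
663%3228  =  663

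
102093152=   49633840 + 52459312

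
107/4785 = 107/4785 = 0.02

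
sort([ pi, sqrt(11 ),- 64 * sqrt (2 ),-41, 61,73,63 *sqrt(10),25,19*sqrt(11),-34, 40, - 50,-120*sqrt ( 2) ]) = [ -120*sqrt( 2), - 64*sqrt(2),-50 , - 41,-34, pi, sqrt(11 ),25, 40, 61,19*sqrt( 11),73, 63*sqrt( 10 )]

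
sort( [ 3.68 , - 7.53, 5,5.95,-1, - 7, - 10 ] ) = [ - 10, - 7.53  , - 7, - 1, 3.68, 5,  5.95]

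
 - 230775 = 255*( - 905 ) 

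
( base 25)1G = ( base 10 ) 41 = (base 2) 101001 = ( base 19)23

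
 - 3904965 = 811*( - 4815)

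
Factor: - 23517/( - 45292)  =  2^( - 2 ) * 3^3  *  13^( - 1 ) = 27/52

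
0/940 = 0 = 0.00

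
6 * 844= 5064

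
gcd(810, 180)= 90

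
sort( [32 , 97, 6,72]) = [ 6, 32, 72,97]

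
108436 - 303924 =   -  195488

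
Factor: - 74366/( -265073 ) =2^1*19^2*103^1*139^(  -  1 )*1907^( - 1)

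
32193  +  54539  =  86732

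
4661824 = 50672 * 92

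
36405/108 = 4045/12 = 337.08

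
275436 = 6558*42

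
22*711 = 15642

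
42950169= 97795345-54845176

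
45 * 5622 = 252990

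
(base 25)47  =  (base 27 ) 3Q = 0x6B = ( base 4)1223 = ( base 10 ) 107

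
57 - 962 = -905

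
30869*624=19262256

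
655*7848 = 5140440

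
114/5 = 22+ 4/5 = 22.80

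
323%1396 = 323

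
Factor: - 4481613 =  - 3^2*497957^1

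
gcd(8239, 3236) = 1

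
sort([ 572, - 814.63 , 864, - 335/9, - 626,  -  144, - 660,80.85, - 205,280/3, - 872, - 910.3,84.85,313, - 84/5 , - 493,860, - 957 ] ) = [ - 957, - 910.3  , - 872, - 814.63, - 660, - 626, -493, - 205, - 144,  -  335/9 ,-84/5,  80.85,84.85,  280/3,313,572,860,864]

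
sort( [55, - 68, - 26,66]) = [ - 68, - 26,55, 66]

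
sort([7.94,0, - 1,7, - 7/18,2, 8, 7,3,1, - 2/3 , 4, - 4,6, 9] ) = [ - 4, - 1, - 2/3, - 7/18,0 , 1,2,3,4,6, 7,7, 7.94,8, 9 ] 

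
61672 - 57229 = 4443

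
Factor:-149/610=-2^(-1 ) * 5^( - 1)*61^( -1)*149^1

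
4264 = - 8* ( - 533) 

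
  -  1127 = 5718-6845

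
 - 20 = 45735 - 45755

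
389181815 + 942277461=1331459276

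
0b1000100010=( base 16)222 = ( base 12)396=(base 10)546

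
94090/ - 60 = -1569 + 5/6 = - 1568.17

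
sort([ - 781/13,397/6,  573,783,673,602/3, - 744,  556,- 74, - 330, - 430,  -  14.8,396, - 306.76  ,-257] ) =[ - 744, - 430, - 330, -306.76, - 257, - 74, - 781/13, - 14.8,  397/6 , 602/3 , 396 , 556,573,673 , 783]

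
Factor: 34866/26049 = 2^1*3^1*13^1*  19^( - 1)*149^1*457^( - 1 ) = 11622/8683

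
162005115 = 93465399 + 68539716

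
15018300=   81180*185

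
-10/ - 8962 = 5/4481= 0.00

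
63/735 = 3/35 = 0.09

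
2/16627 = 2/16627  =  0.00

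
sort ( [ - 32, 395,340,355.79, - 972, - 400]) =[ - 972, - 400, - 32,340, 355.79, 395]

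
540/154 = 3+39/77  =  3.51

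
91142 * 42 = 3827964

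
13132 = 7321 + 5811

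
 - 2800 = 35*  ( - 80)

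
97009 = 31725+65284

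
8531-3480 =5051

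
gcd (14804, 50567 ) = 1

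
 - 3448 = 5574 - 9022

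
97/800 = 97/800 = 0.12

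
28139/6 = 28139/6 = 4689.83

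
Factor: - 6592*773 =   -  2^6 * 103^1*773^1 = - 5095616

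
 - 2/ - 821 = 2/821= 0.00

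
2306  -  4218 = -1912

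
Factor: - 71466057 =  - 3^6*13^1* 7541^1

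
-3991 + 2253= - 1738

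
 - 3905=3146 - 7051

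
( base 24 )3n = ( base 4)1133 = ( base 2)1011111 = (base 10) 95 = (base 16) 5F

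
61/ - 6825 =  -1+6764/6825 = -  0.01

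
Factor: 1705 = 5^1 * 11^1*31^1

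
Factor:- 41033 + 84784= 67^1*653^1 = 43751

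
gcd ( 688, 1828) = 4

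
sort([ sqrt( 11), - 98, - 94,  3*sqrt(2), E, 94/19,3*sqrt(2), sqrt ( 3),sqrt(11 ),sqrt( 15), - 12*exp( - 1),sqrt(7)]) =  [ - 98, - 94, - 12*exp ( - 1 ), sqrt(3 ) , sqrt( 7), E,sqrt(11),  sqrt ( 11),  sqrt( 15) , 3 *sqrt(2),  3*sqrt(2),94/19 ]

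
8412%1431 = 1257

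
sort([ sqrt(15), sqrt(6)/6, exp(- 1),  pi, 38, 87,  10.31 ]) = [ exp(  -  1),sqrt( 6)/6, pi, sqrt( 15 ),10.31,  38, 87]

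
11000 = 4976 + 6024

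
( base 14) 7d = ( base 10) 111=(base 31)3I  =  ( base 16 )6F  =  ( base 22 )51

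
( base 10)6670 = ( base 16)1A0E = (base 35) 5fk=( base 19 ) i91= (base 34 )5Q6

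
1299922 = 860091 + 439831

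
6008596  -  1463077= 4545519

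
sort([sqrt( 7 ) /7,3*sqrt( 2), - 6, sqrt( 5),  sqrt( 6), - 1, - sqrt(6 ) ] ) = [ - 6,-sqrt(6), - 1 , sqrt( 7) /7,sqrt(5),sqrt( 6 ),  3 * sqrt( 2 ) ]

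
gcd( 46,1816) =2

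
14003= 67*209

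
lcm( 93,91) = 8463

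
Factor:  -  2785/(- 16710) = 2^( - 1)*3^( - 1) =1/6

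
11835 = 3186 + 8649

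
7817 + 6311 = 14128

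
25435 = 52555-27120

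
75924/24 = 6327/2   =  3163.50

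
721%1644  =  721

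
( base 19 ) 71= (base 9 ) 158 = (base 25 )59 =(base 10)134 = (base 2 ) 10000110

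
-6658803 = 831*(-8013) 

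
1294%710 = 584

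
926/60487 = 926/60487 = 0.02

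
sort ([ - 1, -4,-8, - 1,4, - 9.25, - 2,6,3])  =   [-9.25, - 8, - 4, - 2,-1, - 1, 3, 4, 6] 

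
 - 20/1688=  - 5/422 = -0.01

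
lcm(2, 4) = 4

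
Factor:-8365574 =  - 2^1*7^2*85363^1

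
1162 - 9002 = - 7840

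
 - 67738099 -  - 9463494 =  - 58274605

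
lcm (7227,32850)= 361350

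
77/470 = 77/470 = 0.16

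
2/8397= 2/8397= 0.00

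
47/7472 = 47/7472 = 0.01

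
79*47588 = 3759452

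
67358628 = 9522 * 7074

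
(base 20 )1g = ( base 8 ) 44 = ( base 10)36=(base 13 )2A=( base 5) 121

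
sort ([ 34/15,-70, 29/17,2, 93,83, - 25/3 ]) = [-70,-25/3,29/17,2,34/15, 83,93]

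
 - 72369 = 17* ( - 4257)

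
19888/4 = 4972 = 4972.00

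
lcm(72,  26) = 936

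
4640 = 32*145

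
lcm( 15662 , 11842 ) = 485522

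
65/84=65/84 = 0.77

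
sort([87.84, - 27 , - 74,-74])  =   [  -  74, - 74,-27,87.84]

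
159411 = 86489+72922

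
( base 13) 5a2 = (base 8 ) 1721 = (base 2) 1111010001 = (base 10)977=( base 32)uh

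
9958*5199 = 51771642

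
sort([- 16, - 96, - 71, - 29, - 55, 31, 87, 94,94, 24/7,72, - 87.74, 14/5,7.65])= [ - 96, - 87.74,-71, - 55, - 29, - 16, 14/5 , 24/7,7.65,31,72,87,94,  94]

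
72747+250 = 72997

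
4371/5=4371/5 = 874.20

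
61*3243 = 197823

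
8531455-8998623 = -467168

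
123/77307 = 41/25769 = 0.00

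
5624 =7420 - 1796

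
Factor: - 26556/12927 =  - 8852/4309 = - 2^2 * 31^( - 1 )*139^( - 1) * 2213^1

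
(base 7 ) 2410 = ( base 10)889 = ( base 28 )13l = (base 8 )1571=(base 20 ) 249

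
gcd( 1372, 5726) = 14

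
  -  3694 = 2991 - 6685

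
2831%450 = 131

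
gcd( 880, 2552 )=88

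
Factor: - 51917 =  - 193^1*269^1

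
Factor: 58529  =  107^1*547^1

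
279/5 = 55+4/5= 55.80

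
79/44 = 1 + 35/44=1.80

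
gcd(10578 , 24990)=6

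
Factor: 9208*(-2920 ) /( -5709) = 26887360/5709 = 2^6*3^(-1)*5^1*11^(-1 ) *73^1*173^ (-1) * 1151^1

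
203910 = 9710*21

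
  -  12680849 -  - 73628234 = 60947385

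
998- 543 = 455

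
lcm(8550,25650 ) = 25650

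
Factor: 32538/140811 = 2^1 * 29^1*251^( - 1 )  =  58/251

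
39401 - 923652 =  - 884251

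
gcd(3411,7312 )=1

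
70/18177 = 70/18177=0.00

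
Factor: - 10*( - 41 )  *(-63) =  - 25830 = - 2^1*3^2*5^1*7^1*41^1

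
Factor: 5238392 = 2^3*654799^1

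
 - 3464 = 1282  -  4746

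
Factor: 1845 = 3^2*5^1*41^1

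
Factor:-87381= - 3^2*7^1*19^1*73^1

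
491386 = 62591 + 428795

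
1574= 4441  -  2867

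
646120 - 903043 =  - 256923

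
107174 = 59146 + 48028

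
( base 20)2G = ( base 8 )70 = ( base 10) 56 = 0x38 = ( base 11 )51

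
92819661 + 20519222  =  113338883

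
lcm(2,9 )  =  18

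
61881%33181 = 28700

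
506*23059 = 11667854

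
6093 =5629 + 464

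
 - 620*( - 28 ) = 17360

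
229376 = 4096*56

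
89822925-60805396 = 29017529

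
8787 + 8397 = 17184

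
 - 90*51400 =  - 4626000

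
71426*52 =3714152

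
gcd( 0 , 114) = 114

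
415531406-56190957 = 359340449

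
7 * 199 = 1393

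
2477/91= 2477/91 =27.22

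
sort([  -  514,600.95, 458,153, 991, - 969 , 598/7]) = [ -969, - 514, 598/7, 153,  458, 600.95, 991]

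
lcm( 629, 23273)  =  23273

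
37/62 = 37/62   =  0.60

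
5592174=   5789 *966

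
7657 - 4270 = 3387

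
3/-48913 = - 3/48913 =- 0.00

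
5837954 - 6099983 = -262029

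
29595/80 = 5919/16 = 369.94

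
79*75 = 5925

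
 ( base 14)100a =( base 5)42004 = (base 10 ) 2754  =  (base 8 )5302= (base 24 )4II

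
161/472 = 161/472 = 0.34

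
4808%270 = 218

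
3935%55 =30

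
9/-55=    - 1 + 46/55=-0.16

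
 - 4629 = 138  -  4767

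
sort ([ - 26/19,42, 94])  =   [ - 26/19, 42,94]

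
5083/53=5083/53  =  95.91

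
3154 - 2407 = 747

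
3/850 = 3/850 = 0.00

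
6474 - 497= 5977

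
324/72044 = 81/18011 = 0.00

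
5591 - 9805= - 4214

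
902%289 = 35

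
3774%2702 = 1072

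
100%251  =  100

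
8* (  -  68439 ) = - 547512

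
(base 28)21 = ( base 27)23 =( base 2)111001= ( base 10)57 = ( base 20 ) 2h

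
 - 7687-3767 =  - 11454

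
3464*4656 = 16128384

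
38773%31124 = 7649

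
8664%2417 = 1413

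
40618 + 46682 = 87300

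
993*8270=8212110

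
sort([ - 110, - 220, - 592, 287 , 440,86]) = [-592,-220,-110 , 86, 287 , 440 ]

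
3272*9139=29902808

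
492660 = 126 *3910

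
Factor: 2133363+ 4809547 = 6942910  =  2^1*5^1*13^1*53407^1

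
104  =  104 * 1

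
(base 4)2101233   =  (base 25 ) en2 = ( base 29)B2I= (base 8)22157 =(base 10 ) 9327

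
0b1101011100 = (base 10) 860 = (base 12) 5b8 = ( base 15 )3C5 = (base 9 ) 1155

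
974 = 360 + 614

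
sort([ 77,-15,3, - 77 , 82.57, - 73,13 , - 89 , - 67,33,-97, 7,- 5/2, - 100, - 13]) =[-100, - 97, - 89,  -  77, - 73, -67,  -  15,  -  13, - 5/2,  3,7,13,33,77,82.57 ]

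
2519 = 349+2170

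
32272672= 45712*706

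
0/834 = 0= 0.00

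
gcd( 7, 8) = 1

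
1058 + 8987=10045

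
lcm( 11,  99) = 99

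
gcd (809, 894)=1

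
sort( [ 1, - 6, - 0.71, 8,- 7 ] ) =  [ - 7 , -6, - 0.71,1,8]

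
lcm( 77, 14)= 154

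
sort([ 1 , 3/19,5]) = [ 3/19, 1,5 ] 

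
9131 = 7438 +1693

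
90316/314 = 287 + 99/157 = 287.63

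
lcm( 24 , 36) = 72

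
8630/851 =8630/851 = 10.14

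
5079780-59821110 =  - 54741330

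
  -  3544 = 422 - 3966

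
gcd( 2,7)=1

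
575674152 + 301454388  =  877128540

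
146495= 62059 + 84436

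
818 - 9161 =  - 8343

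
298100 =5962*50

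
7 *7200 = 50400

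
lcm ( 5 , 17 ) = 85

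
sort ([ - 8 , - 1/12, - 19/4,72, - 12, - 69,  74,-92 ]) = [ - 92,-69, - 12, - 8,  -  19/4 ,  -  1/12 , 72, 74] 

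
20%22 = 20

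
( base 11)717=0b1101100001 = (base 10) 865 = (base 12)601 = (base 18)2c1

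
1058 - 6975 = -5917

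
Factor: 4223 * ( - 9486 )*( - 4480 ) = 179466013440 = 2^8*3^2*5^1 * 7^1 *17^1 *31^1*41^1*103^1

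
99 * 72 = 7128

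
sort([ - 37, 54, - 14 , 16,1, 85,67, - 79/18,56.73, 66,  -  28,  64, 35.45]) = [ -37, - 28, - 14,-79/18,1,16,  35.45,54,56.73,64,66,67, 85]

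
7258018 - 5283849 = 1974169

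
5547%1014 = 477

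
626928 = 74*8472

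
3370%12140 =3370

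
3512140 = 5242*670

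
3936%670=586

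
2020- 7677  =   - 5657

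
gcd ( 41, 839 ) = 1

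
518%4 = 2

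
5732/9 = 5732/9 =636.89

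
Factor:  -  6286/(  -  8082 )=7/9 = 3^( - 2)  *  7^1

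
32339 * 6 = 194034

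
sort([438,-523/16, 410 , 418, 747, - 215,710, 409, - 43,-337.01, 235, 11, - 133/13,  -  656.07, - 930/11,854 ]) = [ - 656.07,  -  337.01 , - 215, - 930/11, - 43,  -  523/16, - 133/13 , 11, 235,409, 410,418, 438, 710, 747, 854]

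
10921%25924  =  10921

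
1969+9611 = 11580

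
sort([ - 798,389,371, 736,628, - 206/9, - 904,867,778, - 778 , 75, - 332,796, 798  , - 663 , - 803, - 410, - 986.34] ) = [ - 986.34, - 904, - 803, - 798,  -  778 , -663, -410, - 332, - 206/9,75,371, 389 , 628, 736, 778, 796 , 798,867 ] 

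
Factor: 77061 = 3^1*17^1*1511^1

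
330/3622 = 165/1811 = 0.09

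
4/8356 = 1/2089 = 0.00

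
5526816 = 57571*96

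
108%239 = 108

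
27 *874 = 23598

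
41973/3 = 13991 = 13991.00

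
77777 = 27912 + 49865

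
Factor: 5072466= 2^1*3^1*7^1*23^1 * 59^1*89^1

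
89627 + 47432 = 137059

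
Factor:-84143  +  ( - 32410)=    - 3^1*38851^1=- 116553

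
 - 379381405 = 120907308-500288713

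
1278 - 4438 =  - 3160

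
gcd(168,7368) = 24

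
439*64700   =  28403300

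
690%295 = 100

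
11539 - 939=10600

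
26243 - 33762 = - 7519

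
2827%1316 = 195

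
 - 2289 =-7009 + 4720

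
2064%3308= 2064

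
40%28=12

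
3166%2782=384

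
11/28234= 11/28234 = 0.00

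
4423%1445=88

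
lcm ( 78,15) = 390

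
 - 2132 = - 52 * 41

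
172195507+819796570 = 991992077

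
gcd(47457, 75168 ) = 9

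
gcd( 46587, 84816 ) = 3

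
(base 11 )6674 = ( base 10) 8793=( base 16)2259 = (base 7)34431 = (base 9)13050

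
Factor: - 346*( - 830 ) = 287180 = 2^2*5^1*83^1 * 173^1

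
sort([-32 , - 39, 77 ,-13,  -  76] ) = [-76, -39, - 32, - 13 , 77 ] 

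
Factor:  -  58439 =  - 58439^1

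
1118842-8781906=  - 7663064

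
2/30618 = 1/15309=0.00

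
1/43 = 1/43 = 0.02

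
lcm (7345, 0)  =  0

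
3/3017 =3/3017=0.00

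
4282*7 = 29974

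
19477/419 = 46 + 203/419=   46.48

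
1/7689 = 1/7689 = 0.00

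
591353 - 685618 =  - 94265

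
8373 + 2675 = 11048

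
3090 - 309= 2781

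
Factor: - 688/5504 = - 1/8 = - 2^( - 3 ) 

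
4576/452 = 1144/113=10.12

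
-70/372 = - 1  +  151/186 = -0.19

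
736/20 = 36  +  4/5 = 36.80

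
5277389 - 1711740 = 3565649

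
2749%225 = 49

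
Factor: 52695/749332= 2^( -2) * 3^2 * 5^1*31^( - 1)*1171^1*6043^(-1 ) 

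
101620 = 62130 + 39490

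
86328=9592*9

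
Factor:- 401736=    - 2^3*3^1*19^1*881^1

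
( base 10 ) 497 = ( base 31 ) g1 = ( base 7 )1310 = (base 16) 1f1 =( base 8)761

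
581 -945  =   - 364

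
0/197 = 0 = 0.00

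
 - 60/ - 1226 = 30/613 = 0.05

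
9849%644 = 189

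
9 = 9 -0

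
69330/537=129 + 19/179=129.11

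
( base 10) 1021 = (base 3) 1101211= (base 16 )3fd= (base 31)11t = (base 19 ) 2fe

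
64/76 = 16/19= 0.84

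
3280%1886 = 1394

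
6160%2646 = 868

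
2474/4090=1237/2045= 0.60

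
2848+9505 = 12353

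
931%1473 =931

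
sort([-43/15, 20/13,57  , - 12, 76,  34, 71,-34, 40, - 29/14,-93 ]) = [-93,- 34,-12, - 43/15, - 29/14, 20/13,34,40,57, 71, 76 ]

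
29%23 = 6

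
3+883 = 886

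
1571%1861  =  1571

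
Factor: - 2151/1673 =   -  3^2 *7^( - 1 ) = -9/7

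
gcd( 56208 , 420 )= 12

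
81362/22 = 40681/11 = 3698.27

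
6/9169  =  6/9169 = 0.00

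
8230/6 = 4115/3=   1371.67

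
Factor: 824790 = 2^1*3^1 *5^1*19^1*1447^1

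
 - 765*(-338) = 258570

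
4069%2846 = 1223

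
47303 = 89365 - 42062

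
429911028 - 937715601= - 507804573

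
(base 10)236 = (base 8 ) 354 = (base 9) 282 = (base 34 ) 6W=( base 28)8C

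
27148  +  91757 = 118905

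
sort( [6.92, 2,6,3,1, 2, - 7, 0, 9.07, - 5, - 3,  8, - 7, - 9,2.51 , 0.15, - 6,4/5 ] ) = [  -  9, - 7, - 7, - 6, - 5, - 3, 0,0.15, 4/5, 1,2,2,2.51, 3, 6, 6.92, 8 , 9.07 ]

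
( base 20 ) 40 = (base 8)120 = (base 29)2M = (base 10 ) 80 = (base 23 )3b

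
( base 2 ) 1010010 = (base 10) 82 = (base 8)122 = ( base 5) 312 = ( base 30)2M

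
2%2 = 0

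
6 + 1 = 7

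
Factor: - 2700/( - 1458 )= 50/27 = 2^1* 3^( - 3 )*5^2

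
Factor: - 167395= - 5^1*33479^1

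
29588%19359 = 10229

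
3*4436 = 13308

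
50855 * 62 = 3153010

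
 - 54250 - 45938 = -100188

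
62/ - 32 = -31/16 = - 1.94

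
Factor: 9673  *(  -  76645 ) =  -5^1 *17^1*569^1*15329^1  =  - 741387085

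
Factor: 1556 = 2^2* 389^1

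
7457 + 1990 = 9447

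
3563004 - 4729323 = -1166319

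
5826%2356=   1114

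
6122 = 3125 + 2997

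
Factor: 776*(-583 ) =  - 452408 = - 2^3*11^1*53^1*97^1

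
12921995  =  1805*7159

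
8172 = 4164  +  4008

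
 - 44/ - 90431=4/8221 = 0.00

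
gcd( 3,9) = 3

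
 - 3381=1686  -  5067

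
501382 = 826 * 607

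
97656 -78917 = 18739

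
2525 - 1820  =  705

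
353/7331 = 353/7331 = 0.05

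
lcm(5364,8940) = 26820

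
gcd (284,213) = 71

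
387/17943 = 129/5981 = 0.02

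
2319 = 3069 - 750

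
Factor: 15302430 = 2^1* 3^2*5^1*11^1* 13^1*29^1*41^1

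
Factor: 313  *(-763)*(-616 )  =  2^3* 7^2*11^1*109^1*313^1  =  147112504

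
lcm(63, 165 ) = 3465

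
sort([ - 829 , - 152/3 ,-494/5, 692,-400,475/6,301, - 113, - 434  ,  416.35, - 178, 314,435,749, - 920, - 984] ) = [ - 984, - 920, - 829, - 434, - 400, - 178 , - 113, - 494/5,-152/3, 475/6 , 301, 314,416.35, 435, 692,749 ] 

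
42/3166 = 21/1583 = 0.01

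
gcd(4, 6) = 2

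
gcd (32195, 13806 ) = 1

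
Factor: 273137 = 71^1 * 3847^1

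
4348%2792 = 1556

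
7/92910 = 7/92910= 0.00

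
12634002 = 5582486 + 7051516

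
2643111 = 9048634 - 6405523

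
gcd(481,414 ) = 1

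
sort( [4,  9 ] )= [4, 9 ]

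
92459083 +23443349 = 115902432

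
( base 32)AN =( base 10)343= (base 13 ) 205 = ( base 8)527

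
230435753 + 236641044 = 467076797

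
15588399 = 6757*2307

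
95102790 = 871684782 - 776581992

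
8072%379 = 113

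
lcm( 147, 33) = 1617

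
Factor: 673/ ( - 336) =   -  2^ (-4 )*3^( - 1)*7^( - 1 )*673^1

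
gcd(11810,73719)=1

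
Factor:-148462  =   - 2^1*74231^1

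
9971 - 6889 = 3082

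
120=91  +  29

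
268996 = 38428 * 7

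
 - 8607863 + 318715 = -8289148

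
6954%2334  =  2286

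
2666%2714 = 2666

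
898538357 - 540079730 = 358458627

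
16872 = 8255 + 8617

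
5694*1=5694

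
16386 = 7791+8595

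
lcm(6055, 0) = 0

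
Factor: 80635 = 5^1*16127^1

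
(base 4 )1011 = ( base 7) 126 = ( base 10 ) 69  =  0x45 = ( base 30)29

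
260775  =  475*549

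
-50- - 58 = 8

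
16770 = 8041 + 8729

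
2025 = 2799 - 774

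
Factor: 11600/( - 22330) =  - 40/77 =- 2^3  *5^1*7^( - 1 )*11^( - 1)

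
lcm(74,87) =6438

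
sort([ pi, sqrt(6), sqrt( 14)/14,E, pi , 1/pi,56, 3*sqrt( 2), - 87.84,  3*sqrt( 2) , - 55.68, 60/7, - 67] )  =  [ - 87.84, - 67,  -  55.68, sqrt(14)/14,  1/pi, sqrt( 6),E, pi, pi,3*sqrt(2),3* sqrt( 2),  60/7 , 56 ] 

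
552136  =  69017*8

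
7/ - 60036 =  - 7/60036= -0.00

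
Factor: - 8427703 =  - 2521^1*3343^1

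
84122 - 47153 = 36969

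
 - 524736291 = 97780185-622516476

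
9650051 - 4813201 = 4836850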